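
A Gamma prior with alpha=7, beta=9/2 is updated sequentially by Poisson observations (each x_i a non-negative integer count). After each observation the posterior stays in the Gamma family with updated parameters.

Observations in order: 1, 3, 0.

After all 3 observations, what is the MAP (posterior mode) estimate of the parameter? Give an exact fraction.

obs 1: x=1 → posterior Gamma(8, 11/2)
obs 2: x=3 → posterior Gamma(11, 13/2)
obs 3: x=0 → posterior Gamma(11, 15/2)

4/3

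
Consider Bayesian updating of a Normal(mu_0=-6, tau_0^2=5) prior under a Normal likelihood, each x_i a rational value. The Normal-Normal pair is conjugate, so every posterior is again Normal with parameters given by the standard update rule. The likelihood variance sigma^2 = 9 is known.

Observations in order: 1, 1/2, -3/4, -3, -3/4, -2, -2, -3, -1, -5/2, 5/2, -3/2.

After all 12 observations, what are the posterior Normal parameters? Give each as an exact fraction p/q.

mu_0=-233/138, tau_0^2=15/23

obs 1: x=1 → posterior Normal(-7/2, 45/14)
obs 2: x=1/2 → posterior Normal(-93/38, 45/19)
obs 3: x=-3/4 → posterior Normal(-67/32, 15/8)
obs 4: x=-3 → posterior Normal(-9/4, 45/29)
obs 5: x=-3/4 → posterior Normal(-69/34, 45/34)
obs 6: x=-2 → posterior Normal(-79/39, 15/13)
obs 7: x=-2 → posterior Normal(-89/44, 45/44)
obs 8: x=-3 → posterior Normal(-104/49, 45/49)
obs 9: x=-1 → posterior Normal(-109/54, 5/6)
obs 10: x=-5/2 → posterior Normal(-243/118, 45/59)
obs 11: x=5/2 → posterior Normal(-109/64, 45/64)
obs 12: x=-3/2 → posterior Normal(-233/138, 15/23)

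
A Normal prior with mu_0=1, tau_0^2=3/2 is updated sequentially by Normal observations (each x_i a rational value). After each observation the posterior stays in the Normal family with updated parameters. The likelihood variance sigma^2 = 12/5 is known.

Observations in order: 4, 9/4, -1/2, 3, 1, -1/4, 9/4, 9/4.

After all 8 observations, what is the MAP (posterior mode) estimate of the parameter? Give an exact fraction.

13/8

obs 1: x=4 → posterior Normal(28/13, 12/13)
obs 2: x=9/4 → posterior Normal(157/72, 2/3)
obs 3: x=-1/2 → posterior Normal(147/92, 12/23)
obs 4: x=3 → posterior Normal(207/112, 3/7)
obs 5: x=1 → posterior Normal(227/132, 4/11)
obs 6: x=-1/4 → posterior Normal(111/76, 6/19)
obs 7: x=9/4 → posterior Normal(267/172, 12/43)
obs 8: x=9/4 → posterior Normal(13/8, 1/4)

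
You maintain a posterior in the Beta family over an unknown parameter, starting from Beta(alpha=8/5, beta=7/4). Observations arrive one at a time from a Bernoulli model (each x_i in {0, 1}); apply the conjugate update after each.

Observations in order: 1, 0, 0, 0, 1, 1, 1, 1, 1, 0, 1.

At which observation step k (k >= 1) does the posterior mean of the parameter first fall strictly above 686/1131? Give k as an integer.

k = 9

obs 1: x=1 → posterior Beta(13/5, 7/4)
obs 2: x=0 → posterior Beta(13/5, 11/4)
obs 3: x=0 → posterior Beta(13/5, 15/4)
obs 4: x=0 → posterior Beta(13/5, 19/4)
obs 5: x=1 → posterior Beta(18/5, 19/4)
obs 6: x=1 → posterior Beta(23/5, 19/4)
obs 7: x=1 → posterior Beta(28/5, 19/4)
obs 8: x=1 → posterior Beta(33/5, 19/4)
obs 9: x=1 → posterior Beta(38/5, 19/4)
obs 10: x=0 → posterior Beta(38/5, 23/4)
obs 11: x=1 → posterior Beta(43/5, 23/4)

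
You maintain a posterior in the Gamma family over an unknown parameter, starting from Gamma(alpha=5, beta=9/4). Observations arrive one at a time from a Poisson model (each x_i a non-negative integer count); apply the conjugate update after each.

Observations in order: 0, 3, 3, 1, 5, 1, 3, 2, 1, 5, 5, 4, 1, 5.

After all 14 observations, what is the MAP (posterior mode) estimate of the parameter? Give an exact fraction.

obs 1: x=0 → posterior Gamma(5, 13/4)
obs 2: x=3 → posterior Gamma(8, 17/4)
obs 3: x=3 → posterior Gamma(11, 21/4)
obs 4: x=1 → posterior Gamma(12, 25/4)
obs 5: x=5 → posterior Gamma(17, 29/4)
obs 6: x=1 → posterior Gamma(18, 33/4)
obs 7: x=3 → posterior Gamma(21, 37/4)
obs 8: x=2 → posterior Gamma(23, 41/4)
obs 9: x=1 → posterior Gamma(24, 45/4)
obs 10: x=5 → posterior Gamma(29, 49/4)
obs 11: x=5 → posterior Gamma(34, 53/4)
obs 12: x=4 → posterior Gamma(38, 57/4)
obs 13: x=1 → posterior Gamma(39, 61/4)
obs 14: x=5 → posterior Gamma(44, 65/4)

172/65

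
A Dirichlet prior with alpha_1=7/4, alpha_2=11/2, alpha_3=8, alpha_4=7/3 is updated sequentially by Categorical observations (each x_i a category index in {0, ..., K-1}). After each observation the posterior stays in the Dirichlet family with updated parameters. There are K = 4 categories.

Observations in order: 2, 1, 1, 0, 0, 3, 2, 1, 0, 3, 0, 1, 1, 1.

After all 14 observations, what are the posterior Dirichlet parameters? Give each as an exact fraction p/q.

obs 1: x=2 → posterior Dirichlet(7/4, 11/2, 9, 7/3)
obs 2: x=1 → posterior Dirichlet(7/4, 13/2, 9, 7/3)
obs 3: x=1 → posterior Dirichlet(7/4, 15/2, 9, 7/3)
obs 4: x=0 → posterior Dirichlet(11/4, 15/2, 9, 7/3)
obs 5: x=0 → posterior Dirichlet(15/4, 15/2, 9, 7/3)
obs 6: x=3 → posterior Dirichlet(15/4, 15/2, 9, 10/3)
obs 7: x=2 → posterior Dirichlet(15/4, 15/2, 10, 10/3)
obs 8: x=1 → posterior Dirichlet(15/4, 17/2, 10, 10/3)
obs 9: x=0 → posterior Dirichlet(19/4, 17/2, 10, 10/3)
obs 10: x=3 → posterior Dirichlet(19/4, 17/2, 10, 13/3)
obs 11: x=0 → posterior Dirichlet(23/4, 17/2, 10, 13/3)
obs 12: x=1 → posterior Dirichlet(23/4, 19/2, 10, 13/3)
obs 13: x=1 → posterior Dirichlet(23/4, 21/2, 10, 13/3)
obs 14: x=1 → posterior Dirichlet(23/4, 23/2, 10, 13/3)

alpha_1=23/4, alpha_2=23/2, alpha_3=10, alpha_4=13/3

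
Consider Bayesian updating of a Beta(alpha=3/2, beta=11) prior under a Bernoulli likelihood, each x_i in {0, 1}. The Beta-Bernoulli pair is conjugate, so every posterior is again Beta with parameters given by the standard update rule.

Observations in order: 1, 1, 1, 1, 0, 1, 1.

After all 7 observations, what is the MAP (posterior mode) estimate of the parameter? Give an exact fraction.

obs 1: x=1 → posterior Beta(5/2, 11)
obs 2: x=1 → posterior Beta(7/2, 11)
obs 3: x=1 → posterior Beta(9/2, 11)
obs 4: x=1 → posterior Beta(11/2, 11)
obs 5: x=0 → posterior Beta(11/2, 12)
obs 6: x=1 → posterior Beta(13/2, 12)
obs 7: x=1 → posterior Beta(15/2, 12)

13/35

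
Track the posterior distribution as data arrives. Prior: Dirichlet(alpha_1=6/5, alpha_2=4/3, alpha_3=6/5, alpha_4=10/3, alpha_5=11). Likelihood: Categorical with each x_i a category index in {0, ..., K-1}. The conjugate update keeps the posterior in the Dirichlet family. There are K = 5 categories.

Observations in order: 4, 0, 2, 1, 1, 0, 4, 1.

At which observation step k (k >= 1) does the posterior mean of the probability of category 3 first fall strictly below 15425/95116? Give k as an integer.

k = 3

obs 1: x=4 → posterior Dirichlet(6/5, 4/3, 6/5, 10/3, 12)
obs 2: x=0 → posterior Dirichlet(11/5, 4/3, 6/5, 10/3, 12)
obs 3: x=2 → posterior Dirichlet(11/5, 4/3, 11/5, 10/3, 12)
obs 4: x=1 → posterior Dirichlet(11/5, 7/3, 11/5, 10/3, 12)
obs 5: x=1 → posterior Dirichlet(11/5, 10/3, 11/5, 10/3, 12)
obs 6: x=0 → posterior Dirichlet(16/5, 10/3, 11/5, 10/3, 12)
obs 7: x=4 → posterior Dirichlet(16/5, 10/3, 11/5, 10/3, 13)
obs 8: x=1 → posterior Dirichlet(16/5, 13/3, 11/5, 10/3, 13)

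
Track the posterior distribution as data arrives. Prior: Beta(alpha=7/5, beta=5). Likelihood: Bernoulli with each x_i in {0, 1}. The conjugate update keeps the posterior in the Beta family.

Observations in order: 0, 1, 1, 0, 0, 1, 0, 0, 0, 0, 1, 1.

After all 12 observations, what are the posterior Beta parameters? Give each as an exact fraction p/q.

obs 1: x=0 → posterior Beta(7/5, 6)
obs 2: x=1 → posterior Beta(12/5, 6)
obs 3: x=1 → posterior Beta(17/5, 6)
obs 4: x=0 → posterior Beta(17/5, 7)
obs 5: x=0 → posterior Beta(17/5, 8)
obs 6: x=1 → posterior Beta(22/5, 8)
obs 7: x=0 → posterior Beta(22/5, 9)
obs 8: x=0 → posterior Beta(22/5, 10)
obs 9: x=0 → posterior Beta(22/5, 11)
obs 10: x=0 → posterior Beta(22/5, 12)
obs 11: x=1 → posterior Beta(27/5, 12)
obs 12: x=1 → posterior Beta(32/5, 12)

alpha=32/5, beta=12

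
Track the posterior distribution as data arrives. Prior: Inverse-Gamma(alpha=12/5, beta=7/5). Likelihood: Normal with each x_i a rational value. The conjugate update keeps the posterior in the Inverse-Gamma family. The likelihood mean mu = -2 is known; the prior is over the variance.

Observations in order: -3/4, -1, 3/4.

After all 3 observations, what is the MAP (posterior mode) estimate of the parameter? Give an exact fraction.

obs 1: x=-3/4 → posterior Inverse-Gamma(29/10, 349/160)
obs 2: x=-1 → posterior Inverse-Gamma(17/5, 429/160)
obs 3: x=3/4 → posterior Inverse-Gamma(39/10, 517/80)

517/392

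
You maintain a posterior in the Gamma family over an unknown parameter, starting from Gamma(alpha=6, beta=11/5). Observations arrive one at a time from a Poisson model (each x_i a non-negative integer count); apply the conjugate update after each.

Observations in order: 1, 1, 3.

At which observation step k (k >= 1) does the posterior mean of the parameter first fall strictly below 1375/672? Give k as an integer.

obs 1: x=1 → posterior Gamma(7, 16/5)
obs 2: x=1 → posterior Gamma(8, 21/5)
obs 3: x=3 → posterior Gamma(11, 26/5)

k = 2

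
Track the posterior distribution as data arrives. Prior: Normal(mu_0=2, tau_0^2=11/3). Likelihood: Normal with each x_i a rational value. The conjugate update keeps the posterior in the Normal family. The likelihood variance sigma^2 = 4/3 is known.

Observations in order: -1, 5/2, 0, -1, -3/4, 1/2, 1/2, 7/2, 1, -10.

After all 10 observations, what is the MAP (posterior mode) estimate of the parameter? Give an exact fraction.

obs 1: x=-1 → posterior Normal(-1/5, 44/45)
obs 2: x=5/2 → posterior Normal(49/52, 22/39)
obs 3: x=0 → posterior Normal(49/74, 44/111)
obs 4: x=-1 → posterior Normal(9/32, 11/36)
obs 5: x=-3/4 → posterior Normal(21/236, 44/177)
obs 6: x=1/2 → posterior Normal(43/280, 22/105)
obs 7: x=1/2 → posterior Normal(65/324, 44/243)
obs 8: x=7/2 → posterior Normal(219/368, 11/69)
obs 9: x=1 → posterior Normal(263/412, 44/309)
obs 10: x=-10 → posterior Normal(-59/152, 22/171)

-59/152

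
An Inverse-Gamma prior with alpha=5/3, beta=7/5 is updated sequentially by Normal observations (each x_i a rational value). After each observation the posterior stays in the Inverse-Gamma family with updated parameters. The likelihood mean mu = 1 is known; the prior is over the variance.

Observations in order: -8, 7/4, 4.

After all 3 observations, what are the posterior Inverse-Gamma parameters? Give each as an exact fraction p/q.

alpha=19/6, beta=7469/160

obs 1: x=-8 → posterior Inverse-Gamma(13/6, 419/10)
obs 2: x=7/4 → posterior Inverse-Gamma(8/3, 6749/160)
obs 3: x=4 → posterior Inverse-Gamma(19/6, 7469/160)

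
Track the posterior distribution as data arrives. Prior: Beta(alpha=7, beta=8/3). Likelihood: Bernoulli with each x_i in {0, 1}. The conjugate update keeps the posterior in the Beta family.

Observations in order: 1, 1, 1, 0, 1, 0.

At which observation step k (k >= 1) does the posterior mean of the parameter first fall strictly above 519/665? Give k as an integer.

k = 3

obs 1: x=1 → posterior Beta(8, 8/3)
obs 2: x=1 → posterior Beta(9, 8/3)
obs 3: x=1 → posterior Beta(10, 8/3)
obs 4: x=0 → posterior Beta(10, 11/3)
obs 5: x=1 → posterior Beta(11, 11/3)
obs 6: x=0 → posterior Beta(11, 14/3)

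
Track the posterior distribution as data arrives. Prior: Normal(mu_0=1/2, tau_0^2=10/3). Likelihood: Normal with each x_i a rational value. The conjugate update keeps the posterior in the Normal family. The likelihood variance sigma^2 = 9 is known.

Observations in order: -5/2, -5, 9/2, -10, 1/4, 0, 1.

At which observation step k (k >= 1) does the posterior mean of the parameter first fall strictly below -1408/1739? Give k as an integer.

obs 1: x=-5/2 → posterior Normal(-23/74, 90/37)
obs 2: x=-5 → posterior Normal(-123/94, 90/47)
obs 3: x=9/2 → posterior Normal(-11/38, 30/19)
obs 4: x=-10 → posterior Normal(-233/134, 90/67)
obs 5: x=1/4 → posterior Normal(-114/77, 90/77)
obs 6: x=0 → posterior Normal(-38/29, 30/29)
obs 7: x=1 → posterior Normal(-104/97, 90/97)

k = 2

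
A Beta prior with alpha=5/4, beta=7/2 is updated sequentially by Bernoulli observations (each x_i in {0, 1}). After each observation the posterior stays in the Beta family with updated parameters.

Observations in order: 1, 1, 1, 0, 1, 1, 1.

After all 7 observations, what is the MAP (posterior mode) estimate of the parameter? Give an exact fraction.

obs 1: x=1 → posterior Beta(9/4, 7/2)
obs 2: x=1 → posterior Beta(13/4, 7/2)
obs 3: x=1 → posterior Beta(17/4, 7/2)
obs 4: x=0 → posterior Beta(17/4, 9/2)
obs 5: x=1 → posterior Beta(21/4, 9/2)
obs 6: x=1 → posterior Beta(25/4, 9/2)
obs 7: x=1 → posterior Beta(29/4, 9/2)

25/39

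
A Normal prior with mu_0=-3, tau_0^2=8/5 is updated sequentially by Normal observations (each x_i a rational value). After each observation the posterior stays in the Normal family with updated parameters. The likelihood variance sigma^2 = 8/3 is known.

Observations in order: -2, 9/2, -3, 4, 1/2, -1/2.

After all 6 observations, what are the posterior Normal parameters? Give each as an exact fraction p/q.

mu_0=-9/46, tau_0^2=8/23

obs 1: x=-2 → posterior Normal(-21/8, 1)
obs 2: x=9/2 → posterior Normal(-15/22, 8/11)
obs 3: x=-3 → posterior Normal(-33/28, 4/7)
obs 4: x=4 → posterior Normal(-9/34, 8/17)
obs 5: x=1/2 → posterior Normal(-3/20, 2/5)
obs 6: x=-1/2 → posterior Normal(-9/46, 8/23)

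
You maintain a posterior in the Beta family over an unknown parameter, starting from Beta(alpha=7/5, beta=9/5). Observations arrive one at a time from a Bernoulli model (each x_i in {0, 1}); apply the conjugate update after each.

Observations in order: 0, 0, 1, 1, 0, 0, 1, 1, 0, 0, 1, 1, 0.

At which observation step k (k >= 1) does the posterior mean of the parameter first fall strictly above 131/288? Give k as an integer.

obs 1: x=0 → posterior Beta(7/5, 14/5)
obs 2: x=0 → posterior Beta(7/5, 19/5)
obs 3: x=1 → posterior Beta(12/5, 19/5)
obs 4: x=1 → posterior Beta(17/5, 19/5)
obs 5: x=0 → posterior Beta(17/5, 24/5)
obs 6: x=0 → posterior Beta(17/5, 29/5)
obs 7: x=1 → posterior Beta(22/5, 29/5)
obs 8: x=1 → posterior Beta(27/5, 29/5)
obs 9: x=0 → posterior Beta(27/5, 34/5)
obs 10: x=0 → posterior Beta(27/5, 39/5)
obs 11: x=1 → posterior Beta(32/5, 39/5)
obs 12: x=1 → posterior Beta(37/5, 39/5)
obs 13: x=0 → posterior Beta(37/5, 44/5)

k = 4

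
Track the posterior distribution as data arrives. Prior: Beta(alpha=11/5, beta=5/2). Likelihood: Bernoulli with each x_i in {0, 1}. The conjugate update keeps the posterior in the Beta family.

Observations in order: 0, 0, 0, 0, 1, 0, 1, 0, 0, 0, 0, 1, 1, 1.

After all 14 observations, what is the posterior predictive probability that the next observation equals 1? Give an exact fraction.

72/187

obs 1: x=0 → posterior Beta(11/5, 7/2)
obs 2: x=0 → posterior Beta(11/5, 9/2)
obs 3: x=0 → posterior Beta(11/5, 11/2)
obs 4: x=0 → posterior Beta(11/5, 13/2)
obs 5: x=1 → posterior Beta(16/5, 13/2)
obs 6: x=0 → posterior Beta(16/5, 15/2)
obs 7: x=1 → posterior Beta(21/5, 15/2)
obs 8: x=0 → posterior Beta(21/5, 17/2)
obs 9: x=0 → posterior Beta(21/5, 19/2)
obs 10: x=0 → posterior Beta(21/5, 21/2)
obs 11: x=0 → posterior Beta(21/5, 23/2)
obs 12: x=1 → posterior Beta(26/5, 23/2)
obs 13: x=1 → posterior Beta(31/5, 23/2)
obs 14: x=1 → posterior Beta(36/5, 23/2)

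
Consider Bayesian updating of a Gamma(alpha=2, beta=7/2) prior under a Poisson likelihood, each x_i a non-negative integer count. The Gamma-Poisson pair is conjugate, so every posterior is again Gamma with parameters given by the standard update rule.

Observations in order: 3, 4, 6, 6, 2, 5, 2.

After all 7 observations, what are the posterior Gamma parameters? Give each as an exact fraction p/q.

alpha=30, beta=21/2

obs 1: x=3 → posterior Gamma(5, 9/2)
obs 2: x=4 → posterior Gamma(9, 11/2)
obs 3: x=6 → posterior Gamma(15, 13/2)
obs 4: x=6 → posterior Gamma(21, 15/2)
obs 5: x=2 → posterior Gamma(23, 17/2)
obs 6: x=5 → posterior Gamma(28, 19/2)
obs 7: x=2 → posterior Gamma(30, 21/2)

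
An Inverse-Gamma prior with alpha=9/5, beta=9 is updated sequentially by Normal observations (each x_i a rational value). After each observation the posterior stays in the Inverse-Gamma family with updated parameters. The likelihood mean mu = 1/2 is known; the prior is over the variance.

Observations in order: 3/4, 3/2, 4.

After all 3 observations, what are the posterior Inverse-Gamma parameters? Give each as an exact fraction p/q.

obs 1: x=3/4 → posterior Inverse-Gamma(23/10, 289/32)
obs 2: x=3/2 → posterior Inverse-Gamma(14/5, 305/32)
obs 3: x=4 → posterior Inverse-Gamma(33/10, 501/32)

alpha=33/10, beta=501/32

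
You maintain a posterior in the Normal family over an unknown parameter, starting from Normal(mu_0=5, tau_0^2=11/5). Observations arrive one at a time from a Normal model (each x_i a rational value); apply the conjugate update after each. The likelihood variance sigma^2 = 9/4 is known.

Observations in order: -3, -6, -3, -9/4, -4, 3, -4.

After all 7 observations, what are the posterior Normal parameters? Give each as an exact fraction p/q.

obs 1: x=-3 → posterior Normal(93/89, 99/89)
obs 2: x=-6 → posterior Normal(-9/7, 99/133)
obs 3: x=-3 → posterior Normal(-101/59, 33/59)
obs 4: x=-9/4 → posterior Normal(-402/221, 99/221)
obs 5: x=-4 → posterior Normal(-578/265, 99/265)
obs 6: x=3 → posterior Normal(-446/309, 33/103)
obs 7: x=-4 → posterior Normal(-622/353, 99/353)

mu_0=-622/353, tau_0^2=99/353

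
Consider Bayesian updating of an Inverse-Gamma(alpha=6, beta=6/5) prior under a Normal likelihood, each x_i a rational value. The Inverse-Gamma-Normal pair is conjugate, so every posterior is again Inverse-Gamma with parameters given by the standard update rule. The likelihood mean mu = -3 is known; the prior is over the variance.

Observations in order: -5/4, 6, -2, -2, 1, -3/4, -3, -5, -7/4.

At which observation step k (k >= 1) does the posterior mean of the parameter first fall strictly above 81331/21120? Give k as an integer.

obs 1: x=-5/4 → posterior Inverse-Gamma(13/2, 437/160)
obs 2: x=6 → posterior Inverse-Gamma(7, 6917/160)
obs 3: x=-2 → posterior Inverse-Gamma(15/2, 6997/160)
obs 4: x=-2 → posterior Inverse-Gamma(8, 7077/160)
obs 5: x=1 → posterior Inverse-Gamma(17/2, 8357/160)
obs 6: x=-3/4 → posterior Inverse-Gamma(9, 4381/80)
obs 7: x=-3 → posterior Inverse-Gamma(19/2, 4381/80)
obs 8: x=-5 → posterior Inverse-Gamma(10, 4541/80)
obs 9: x=-7/4 → posterior Inverse-Gamma(21/2, 9207/160)

k = 2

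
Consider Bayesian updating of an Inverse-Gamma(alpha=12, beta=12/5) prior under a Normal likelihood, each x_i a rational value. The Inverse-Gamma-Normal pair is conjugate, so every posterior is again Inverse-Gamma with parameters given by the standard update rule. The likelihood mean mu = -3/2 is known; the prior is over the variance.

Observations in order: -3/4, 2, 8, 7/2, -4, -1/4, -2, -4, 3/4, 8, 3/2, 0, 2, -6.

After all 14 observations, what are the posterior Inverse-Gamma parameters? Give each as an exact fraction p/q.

obs 1: x=-3/4 → posterior Inverse-Gamma(25/2, 429/160)
obs 2: x=2 → posterior Inverse-Gamma(13, 1409/160)
obs 3: x=8 → posterior Inverse-Gamma(27/2, 8629/160)
obs 4: x=7/2 → posterior Inverse-Gamma(14, 10629/160)
obs 5: x=-4 → posterior Inverse-Gamma(29/2, 11129/160)
obs 6: x=-1/4 → posterior Inverse-Gamma(15, 5627/80)
obs 7: x=-2 → posterior Inverse-Gamma(31/2, 5637/80)
obs 8: x=-4 → posterior Inverse-Gamma(16, 5887/80)
obs 9: x=3/4 → posterior Inverse-Gamma(33/2, 12179/160)
obs 10: x=8 → posterior Inverse-Gamma(17, 19399/160)
obs 11: x=3/2 → posterior Inverse-Gamma(35/2, 20119/160)
obs 12: x=0 → posterior Inverse-Gamma(18, 20299/160)
obs 13: x=2 → posterior Inverse-Gamma(37/2, 21279/160)
obs 14: x=-6 → posterior Inverse-Gamma(19, 22899/160)

alpha=19, beta=22899/160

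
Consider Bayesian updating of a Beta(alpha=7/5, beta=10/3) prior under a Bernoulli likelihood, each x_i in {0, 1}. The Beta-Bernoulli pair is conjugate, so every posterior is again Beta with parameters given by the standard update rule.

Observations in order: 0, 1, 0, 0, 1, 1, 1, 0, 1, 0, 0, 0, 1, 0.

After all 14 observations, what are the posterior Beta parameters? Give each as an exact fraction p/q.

obs 1: x=0 → posterior Beta(7/5, 13/3)
obs 2: x=1 → posterior Beta(12/5, 13/3)
obs 3: x=0 → posterior Beta(12/5, 16/3)
obs 4: x=0 → posterior Beta(12/5, 19/3)
obs 5: x=1 → posterior Beta(17/5, 19/3)
obs 6: x=1 → posterior Beta(22/5, 19/3)
obs 7: x=1 → posterior Beta(27/5, 19/3)
obs 8: x=0 → posterior Beta(27/5, 22/3)
obs 9: x=1 → posterior Beta(32/5, 22/3)
obs 10: x=0 → posterior Beta(32/5, 25/3)
obs 11: x=0 → posterior Beta(32/5, 28/3)
obs 12: x=0 → posterior Beta(32/5, 31/3)
obs 13: x=1 → posterior Beta(37/5, 31/3)
obs 14: x=0 → posterior Beta(37/5, 34/3)

alpha=37/5, beta=34/3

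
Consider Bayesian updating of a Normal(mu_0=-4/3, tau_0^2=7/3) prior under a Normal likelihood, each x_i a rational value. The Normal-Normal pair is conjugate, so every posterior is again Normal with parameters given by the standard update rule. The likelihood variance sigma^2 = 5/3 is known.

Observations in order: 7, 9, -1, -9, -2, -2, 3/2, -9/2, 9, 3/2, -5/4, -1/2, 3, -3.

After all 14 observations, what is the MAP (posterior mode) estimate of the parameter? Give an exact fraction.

571/1236

obs 1: x=7 → posterior Normal(127/36, 35/36)
obs 2: x=9 → posterior Normal(316/57, 35/57)
obs 3: x=-1 → posterior Normal(295/78, 35/78)
obs 4: x=-9 → posterior Normal(106/99, 35/99)
obs 5: x=-2 → posterior Normal(8/15, 7/24)
obs 6: x=-2 → posterior Normal(22/141, 35/141)
obs 7: x=3/2 → posterior Normal(107/324, 35/162)
obs 8: x=-9/2 → posterior Normal(-41/183, 35/183)
obs 9: x=9 → posterior Normal(37/51, 35/204)
obs 10: x=3/2 → posterior Normal(359/450, 7/45)
obs 11: x=-5/4 → posterior Normal(613/984, 35/246)
obs 12: x=-1/2 → posterior Normal(571/1068, 35/267)
obs 13: x=3 → posterior Normal(823/1152, 35/288)
obs 14: x=-3 → posterior Normal(571/1236, 35/309)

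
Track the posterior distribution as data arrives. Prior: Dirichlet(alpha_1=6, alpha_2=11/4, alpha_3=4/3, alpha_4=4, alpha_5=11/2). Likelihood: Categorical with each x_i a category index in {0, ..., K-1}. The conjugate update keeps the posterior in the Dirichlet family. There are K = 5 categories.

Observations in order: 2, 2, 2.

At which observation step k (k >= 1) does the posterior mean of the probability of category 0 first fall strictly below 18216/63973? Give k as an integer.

obs 1: x=2 → posterior Dirichlet(6, 11/4, 7/3, 4, 11/2)
obs 2: x=2 → posterior Dirichlet(6, 11/4, 10/3, 4, 11/2)
obs 3: x=2 → posterior Dirichlet(6, 11/4, 13/3, 4, 11/2)

k = 2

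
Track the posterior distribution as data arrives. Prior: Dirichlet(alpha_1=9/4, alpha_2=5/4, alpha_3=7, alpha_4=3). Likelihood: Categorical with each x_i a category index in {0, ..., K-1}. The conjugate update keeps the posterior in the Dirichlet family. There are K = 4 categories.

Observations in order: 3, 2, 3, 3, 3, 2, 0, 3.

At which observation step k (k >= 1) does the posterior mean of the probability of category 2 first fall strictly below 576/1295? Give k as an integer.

k = 5

obs 1: x=3 → posterior Dirichlet(9/4, 5/4, 7, 4)
obs 2: x=2 → posterior Dirichlet(9/4, 5/4, 8, 4)
obs 3: x=3 → posterior Dirichlet(9/4, 5/4, 8, 5)
obs 4: x=3 → posterior Dirichlet(9/4, 5/4, 8, 6)
obs 5: x=3 → posterior Dirichlet(9/4, 5/4, 8, 7)
obs 6: x=2 → posterior Dirichlet(9/4, 5/4, 9, 7)
obs 7: x=0 → posterior Dirichlet(13/4, 5/4, 9, 7)
obs 8: x=3 → posterior Dirichlet(13/4, 5/4, 9, 8)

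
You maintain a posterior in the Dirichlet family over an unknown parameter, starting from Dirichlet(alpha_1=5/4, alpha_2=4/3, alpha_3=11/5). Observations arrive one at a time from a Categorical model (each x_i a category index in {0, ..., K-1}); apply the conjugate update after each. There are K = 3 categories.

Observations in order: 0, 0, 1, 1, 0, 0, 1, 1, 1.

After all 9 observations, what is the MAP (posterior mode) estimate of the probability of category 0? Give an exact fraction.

255/647

obs 1: x=0 → posterior Dirichlet(9/4, 4/3, 11/5)
obs 2: x=0 → posterior Dirichlet(13/4, 4/3, 11/5)
obs 3: x=1 → posterior Dirichlet(13/4, 7/3, 11/5)
obs 4: x=1 → posterior Dirichlet(13/4, 10/3, 11/5)
obs 5: x=0 → posterior Dirichlet(17/4, 10/3, 11/5)
obs 6: x=0 → posterior Dirichlet(21/4, 10/3, 11/5)
obs 7: x=1 → posterior Dirichlet(21/4, 13/3, 11/5)
obs 8: x=1 → posterior Dirichlet(21/4, 16/3, 11/5)
obs 9: x=1 → posterior Dirichlet(21/4, 19/3, 11/5)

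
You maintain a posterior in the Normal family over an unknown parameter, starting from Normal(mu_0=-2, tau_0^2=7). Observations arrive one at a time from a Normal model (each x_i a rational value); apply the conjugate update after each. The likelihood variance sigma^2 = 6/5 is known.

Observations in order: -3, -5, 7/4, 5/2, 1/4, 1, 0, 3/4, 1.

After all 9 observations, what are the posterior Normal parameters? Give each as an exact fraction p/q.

mu_0=-51/428, tau_0^2=14/107

obs 1: x=-3 → posterior Normal(-117/41, 42/41)
obs 2: x=-5 → posterior Normal(-73/19, 21/38)
obs 3: x=7/4 → posterior Normal(-923/444, 14/37)
obs 4: x=5/2 → posterior Normal(-573/584, 21/73)
obs 5: x=1/4 → posterior Normal(-269/362, 42/181)
obs 6: x=1 → posterior Normal(-199/432, 7/36)
obs 7: x=0 → posterior Normal(-199/502, 42/251)
obs 8: x=3/4 → posterior Normal(-293/1144, 21/143)
obs 9: x=1 → posterior Normal(-51/428, 14/107)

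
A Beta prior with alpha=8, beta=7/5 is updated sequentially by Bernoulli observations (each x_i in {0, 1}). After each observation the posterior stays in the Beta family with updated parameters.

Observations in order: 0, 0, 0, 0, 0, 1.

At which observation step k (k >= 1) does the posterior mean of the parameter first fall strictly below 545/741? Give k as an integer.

obs 1: x=0 → posterior Beta(8, 12/5)
obs 2: x=0 → posterior Beta(8, 17/5)
obs 3: x=0 → posterior Beta(8, 22/5)
obs 4: x=0 → posterior Beta(8, 27/5)
obs 5: x=0 → posterior Beta(8, 32/5)
obs 6: x=1 → posterior Beta(9, 32/5)

k = 2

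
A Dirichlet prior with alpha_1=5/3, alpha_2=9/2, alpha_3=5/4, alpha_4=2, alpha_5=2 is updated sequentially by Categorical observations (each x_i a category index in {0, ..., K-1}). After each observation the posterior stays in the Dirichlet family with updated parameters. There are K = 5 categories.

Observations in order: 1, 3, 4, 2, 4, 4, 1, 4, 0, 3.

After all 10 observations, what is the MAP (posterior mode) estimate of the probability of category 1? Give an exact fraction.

66/197

obs 1: x=1 → posterior Dirichlet(5/3, 11/2, 5/4, 2, 2)
obs 2: x=3 → posterior Dirichlet(5/3, 11/2, 5/4, 3, 2)
obs 3: x=4 → posterior Dirichlet(5/3, 11/2, 5/4, 3, 3)
obs 4: x=2 → posterior Dirichlet(5/3, 11/2, 9/4, 3, 3)
obs 5: x=4 → posterior Dirichlet(5/3, 11/2, 9/4, 3, 4)
obs 6: x=4 → posterior Dirichlet(5/3, 11/2, 9/4, 3, 5)
obs 7: x=1 → posterior Dirichlet(5/3, 13/2, 9/4, 3, 5)
obs 8: x=4 → posterior Dirichlet(5/3, 13/2, 9/4, 3, 6)
obs 9: x=0 → posterior Dirichlet(8/3, 13/2, 9/4, 3, 6)
obs 10: x=3 → posterior Dirichlet(8/3, 13/2, 9/4, 4, 6)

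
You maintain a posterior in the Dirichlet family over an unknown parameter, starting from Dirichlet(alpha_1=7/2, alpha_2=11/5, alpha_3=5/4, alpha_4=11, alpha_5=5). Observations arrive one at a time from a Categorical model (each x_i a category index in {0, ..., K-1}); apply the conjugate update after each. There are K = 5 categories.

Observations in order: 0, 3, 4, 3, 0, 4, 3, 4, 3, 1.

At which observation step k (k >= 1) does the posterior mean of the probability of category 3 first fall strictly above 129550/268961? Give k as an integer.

obs 1: x=0 → posterior Dirichlet(9/2, 11/5, 5/4, 11, 5)
obs 2: x=3 → posterior Dirichlet(9/2, 11/5, 5/4, 12, 5)
obs 3: x=4 → posterior Dirichlet(9/2, 11/5, 5/4, 12, 6)
obs 4: x=3 → posterior Dirichlet(9/2, 11/5, 5/4, 13, 6)
obs 5: x=0 → posterior Dirichlet(11/2, 11/5, 5/4, 13, 6)
obs 6: x=4 → posterior Dirichlet(11/2, 11/5, 5/4, 13, 7)
obs 7: x=3 → posterior Dirichlet(11/2, 11/5, 5/4, 14, 7)
obs 8: x=4 → posterior Dirichlet(11/2, 11/5, 5/4, 14, 8)
obs 9: x=3 → posterior Dirichlet(11/2, 11/5, 5/4, 15, 8)
obs 10: x=1 → posterior Dirichlet(11/2, 16/5, 5/4, 15, 8)

k = 4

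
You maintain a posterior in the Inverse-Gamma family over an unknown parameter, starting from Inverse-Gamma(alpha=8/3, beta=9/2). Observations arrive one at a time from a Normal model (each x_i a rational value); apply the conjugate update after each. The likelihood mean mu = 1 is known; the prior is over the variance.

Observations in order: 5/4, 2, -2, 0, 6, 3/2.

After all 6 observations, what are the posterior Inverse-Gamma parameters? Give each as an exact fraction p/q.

obs 1: x=5/4 → posterior Inverse-Gamma(19/6, 145/32)
obs 2: x=2 → posterior Inverse-Gamma(11/3, 161/32)
obs 3: x=-2 → posterior Inverse-Gamma(25/6, 305/32)
obs 4: x=0 → posterior Inverse-Gamma(14/3, 321/32)
obs 5: x=6 → posterior Inverse-Gamma(31/6, 721/32)
obs 6: x=3/2 → posterior Inverse-Gamma(17/3, 725/32)

alpha=17/3, beta=725/32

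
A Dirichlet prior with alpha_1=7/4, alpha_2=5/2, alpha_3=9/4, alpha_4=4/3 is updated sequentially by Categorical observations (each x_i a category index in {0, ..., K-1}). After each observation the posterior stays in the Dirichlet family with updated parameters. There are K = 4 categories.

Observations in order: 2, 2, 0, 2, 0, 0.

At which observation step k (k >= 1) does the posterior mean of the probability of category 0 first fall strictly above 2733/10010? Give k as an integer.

k = 5

obs 1: x=2 → posterior Dirichlet(7/4, 5/2, 13/4, 4/3)
obs 2: x=2 → posterior Dirichlet(7/4, 5/2, 17/4, 4/3)
obs 3: x=0 → posterior Dirichlet(11/4, 5/2, 17/4, 4/3)
obs 4: x=2 → posterior Dirichlet(11/4, 5/2, 21/4, 4/3)
obs 5: x=0 → posterior Dirichlet(15/4, 5/2, 21/4, 4/3)
obs 6: x=0 → posterior Dirichlet(19/4, 5/2, 21/4, 4/3)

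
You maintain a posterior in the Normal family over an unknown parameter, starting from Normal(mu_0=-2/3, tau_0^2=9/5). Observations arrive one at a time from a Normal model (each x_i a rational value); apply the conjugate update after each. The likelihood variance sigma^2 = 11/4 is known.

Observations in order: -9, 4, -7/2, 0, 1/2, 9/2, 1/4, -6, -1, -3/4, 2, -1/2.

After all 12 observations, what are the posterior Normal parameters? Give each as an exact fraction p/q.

obs 1: x=-9 → posterior Normal(-1082/273, 99/91)
obs 2: x=4 → posterior Normal(-650/381, 99/127)
obs 3: x=-7/2 → posterior Normal(-1028/489, 99/163)
obs 4: x=0 → posterior Normal(-1028/597, 99/199)
obs 5: x=1/2 → posterior Normal(-974/705, 99/235)
obs 6: x=9/2 → posterior Normal(-488/813, 99/271)
obs 7: x=1/4 → posterior Normal(-461/921, 99/307)
obs 8: x=-6 → posterior Normal(-1109/1029, 99/343)
obs 9: x=-1 → posterior Normal(-1217/1137, 99/379)
obs 10: x=-3/4 → posterior Normal(-1298/1245, 99/415)
obs 11: x=2 → posterior Normal(-1082/1353, 9/41)
obs 12: x=-1/2 → posterior Normal(-1136/1461, 99/487)

mu_0=-1136/1461, tau_0^2=99/487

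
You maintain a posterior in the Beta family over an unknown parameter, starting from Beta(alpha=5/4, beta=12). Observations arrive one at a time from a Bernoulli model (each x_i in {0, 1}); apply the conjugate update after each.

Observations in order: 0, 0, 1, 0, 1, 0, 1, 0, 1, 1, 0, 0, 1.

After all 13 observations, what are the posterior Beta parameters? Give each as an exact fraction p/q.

alpha=29/4, beta=19

obs 1: x=0 → posterior Beta(5/4, 13)
obs 2: x=0 → posterior Beta(5/4, 14)
obs 3: x=1 → posterior Beta(9/4, 14)
obs 4: x=0 → posterior Beta(9/4, 15)
obs 5: x=1 → posterior Beta(13/4, 15)
obs 6: x=0 → posterior Beta(13/4, 16)
obs 7: x=1 → posterior Beta(17/4, 16)
obs 8: x=0 → posterior Beta(17/4, 17)
obs 9: x=1 → posterior Beta(21/4, 17)
obs 10: x=1 → posterior Beta(25/4, 17)
obs 11: x=0 → posterior Beta(25/4, 18)
obs 12: x=0 → posterior Beta(25/4, 19)
obs 13: x=1 → posterior Beta(29/4, 19)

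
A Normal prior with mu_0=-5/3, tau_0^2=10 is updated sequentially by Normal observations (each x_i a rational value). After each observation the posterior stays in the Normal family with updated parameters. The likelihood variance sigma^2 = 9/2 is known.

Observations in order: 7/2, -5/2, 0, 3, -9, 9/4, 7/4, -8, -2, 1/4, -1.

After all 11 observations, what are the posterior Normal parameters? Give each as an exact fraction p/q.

mu_0=-250/229, tau_0^2=90/229

obs 1: x=7/2 → posterior Normal(55/29, 90/29)
obs 2: x=-5/2 → posterior Normal(5/49, 90/49)
obs 3: x=0 → posterior Normal(5/69, 30/23)
obs 4: x=3 → posterior Normal(65/89, 90/89)
obs 5: x=-9 → posterior Normal(-115/109, 90/109)
obs 6: x=9/4 → posterior Normal(-70/129, 30/43)
obs 7: x=7/4 → posterior Normal(-35/149, 90/149)
obs 8: x=-8 → posterior Normal(-15/13, 90/169)
obs 9: x=-2 → posterior Normal(-235/189, 10/21)
obs 10: x=1/4 → posterior Normal(-230/209, 90/209)
obs 11: x=-1 → posterior Normal(-250/229, 90/229)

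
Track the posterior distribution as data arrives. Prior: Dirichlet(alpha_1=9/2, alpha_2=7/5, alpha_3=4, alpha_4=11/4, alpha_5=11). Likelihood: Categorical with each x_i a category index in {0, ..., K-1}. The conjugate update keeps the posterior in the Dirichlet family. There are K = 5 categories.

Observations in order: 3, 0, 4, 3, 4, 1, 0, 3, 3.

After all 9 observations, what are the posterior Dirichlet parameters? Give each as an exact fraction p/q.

obs 1: x=3 → posterior Dirichlet(9/2, 7/5, 4, 15/4, 11)
obs 2: x=0 → posterior Dirichlet(11/2, 7/5, 4, 15/4, 11)
obs 3: x=4 → posterior Dirichlet(11/2, 7/5, 4, 15/4, 12)
obs 4: x=3 → posterior Dirichlet(11/2, 7/5, 4, 19/4, 12)
obs 5: x=4 → posterior Dirichlet(11/2, 7/5, 4, 19/4, 13)
obs 6: x=1 → posterior Dirichlet(11/2, 12/5, 4, 19/4, 13)
obs 7: x=0 → posterior Dirichlet(13/2, 12/5, 4, 19/4, 13)
obs 8: x=3 → posterior Dirichlet(13/2, 12/5, 4, 23/4, 13)
obs 9: x=3 → posterior Dirichlet(13/2, 12/5, 4, 27/4, 13)

alpha_1=13/2, alpha_2=12/5, alpha_3=4, alpha_4=27/4, alpha_5=13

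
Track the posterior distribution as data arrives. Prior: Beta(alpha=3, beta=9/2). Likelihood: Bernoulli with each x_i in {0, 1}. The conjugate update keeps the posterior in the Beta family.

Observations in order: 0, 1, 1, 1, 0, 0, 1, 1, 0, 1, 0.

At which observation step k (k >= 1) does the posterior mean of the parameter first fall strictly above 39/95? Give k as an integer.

obs 1: x=0 → posterior Beta(3, 11/2)
obs 2: x=1 → posterior Beta(4, 11/2)
obs 3: x=1 → posterior Beta(5, 11/2)
obs 4: x=1 → posterior Beta(6, 11/2)
obs 5: x=0 → posterior Beta(6, 13/2)
obs 6: x=0 → posterior Beta(6, 15/2)
obs 7: x=1 → posterior Beta(7, 15/2)
obs 8: x=1 → posterior Beta(8, 15/2)
obs 9: x=0 → posterior Beta(8, 17/2)
obs 10: x=1 → posterior Beta(9, 17/2)
obs 11: x=0 → posterior Beta(9, 19/2)

k = 2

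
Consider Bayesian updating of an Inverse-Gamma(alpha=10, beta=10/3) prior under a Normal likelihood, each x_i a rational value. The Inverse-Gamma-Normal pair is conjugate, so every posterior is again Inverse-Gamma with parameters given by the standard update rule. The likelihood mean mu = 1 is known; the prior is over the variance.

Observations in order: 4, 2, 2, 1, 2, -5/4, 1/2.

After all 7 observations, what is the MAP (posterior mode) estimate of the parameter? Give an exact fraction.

obs 1: x=4 → posterior Inverse-Gamma(21/2, 47/6)
obs 2: x=2 → posterior Inverse-Gamma(11, 25/3)
obs 3: x=2 → posterior Inverse-Gamma(23/2, 53/6)
obs 4: x=1 → posterior Inverse-Gamma(12, 53/6)
obs 5: x=2 → posterior Inverse-Gamma(25/2, 28/3)
obs 6: x=-5/4 → posterior Inverse-Gamma(13, 1139/96)
obs 7: x=1/2 → posterior Inverse-Gamma(27/2, 1151/96)

1151/1392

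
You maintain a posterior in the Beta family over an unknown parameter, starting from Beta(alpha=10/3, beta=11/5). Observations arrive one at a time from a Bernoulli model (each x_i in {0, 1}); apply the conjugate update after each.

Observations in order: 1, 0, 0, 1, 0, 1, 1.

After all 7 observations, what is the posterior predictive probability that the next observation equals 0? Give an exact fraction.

obs 1: x=1 → posterior Beta(13/3, 11/5)
obs 2: x=0 → posterior Beta(13/3, 16/5)
obs 3: x=0 → posterior Beta(13/3, 21/5)
obs 4: x=1 → posterior Beta(16/3, 21/5)
obs 5: x=0 → posterior Beta(16/3, 26/5)
obs 6: x=1 → posterior Beta(19/3, 26/5)
obs 7: x=1 → posterior Beta(22/3, 26/5)

39/94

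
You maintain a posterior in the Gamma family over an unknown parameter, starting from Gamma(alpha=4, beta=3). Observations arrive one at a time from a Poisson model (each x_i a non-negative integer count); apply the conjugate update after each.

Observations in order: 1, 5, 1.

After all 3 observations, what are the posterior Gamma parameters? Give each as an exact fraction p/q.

alpha=11, beta=6

obs 1: x=1 → posterior Gamma(5, 4)
obs 2: x=5 → posterior Gamma(10, 5)
obs 3: x=1 → posterior Gamma(11, 6)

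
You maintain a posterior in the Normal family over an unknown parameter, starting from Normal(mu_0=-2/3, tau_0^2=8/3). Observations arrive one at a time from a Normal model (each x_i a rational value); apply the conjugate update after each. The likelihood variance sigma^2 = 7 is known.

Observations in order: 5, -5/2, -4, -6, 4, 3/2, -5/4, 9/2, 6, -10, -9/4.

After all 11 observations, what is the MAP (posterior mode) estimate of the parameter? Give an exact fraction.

obs 1: x=5 → posterior Normal(26/29, 56/29)
obs 2: x=-5/2 → posterior Normal(6/37, 56/37)
obs 3: x=-4 → posterior Normal(-26/45, 56/45)
obs 4: x=-6 → posterior Normal(-74/53, 56/53)
obs 5: x=4 → posterior Normal(-42/61, 56/61)
obs 6: x=3/2 → posterior Normal(-10/23, 56/69)
obs 7: x=-5/4 → posterior Normal(-40/77, 8/11)
obs 8: x=9/2 → posterior Normal(-4/85, 56/85)
obs 9: x=6 → posterior Normal(44/93, 56/93)
obs 10: x=-10 → posterior Normal(-36/101, 56/101)
obs 11: x=-9/4 → posterior Normal(-54/109, 56/109)

-54/109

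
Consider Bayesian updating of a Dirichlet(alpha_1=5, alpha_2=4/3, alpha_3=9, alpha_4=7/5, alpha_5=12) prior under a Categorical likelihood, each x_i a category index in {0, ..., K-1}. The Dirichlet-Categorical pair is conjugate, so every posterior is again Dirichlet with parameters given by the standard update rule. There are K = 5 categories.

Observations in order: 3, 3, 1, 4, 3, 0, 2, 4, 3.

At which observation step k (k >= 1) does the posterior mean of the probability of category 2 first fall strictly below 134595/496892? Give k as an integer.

obs 1: x=3 → posterior Dirichlet(5, 4/3, 9, 12/5, 12)
obs 2: x=3 → posterior Dirichlet(5, 4/3, 9, 17/5, 12)
obs 3: x=1 → posterior Dirichlet(5, 7/3, 9, 17/5, 12)
obs 4: x=4 → posterior Dirichlet(5, 7/3, 9, 17/5, 13)
obs 5: x=3 → posterior Dirichlet(5, 7/3, 9, 22/5, 13)
obs 6: x=0 → posterior Dirichlet(6, 7/3, 9, 22/5, 13)
obs 7: x=2 → posterior Dirichlet(6, 7/3, 10, 22/5, 13)
obs 8: x=4 → posterior Dirichlet(6, 7/3, 10, 22/5, 14)
obs 9: x=3 → posterior Dirichlet(6, 7/3, 10, 27/5, 14)

k = 5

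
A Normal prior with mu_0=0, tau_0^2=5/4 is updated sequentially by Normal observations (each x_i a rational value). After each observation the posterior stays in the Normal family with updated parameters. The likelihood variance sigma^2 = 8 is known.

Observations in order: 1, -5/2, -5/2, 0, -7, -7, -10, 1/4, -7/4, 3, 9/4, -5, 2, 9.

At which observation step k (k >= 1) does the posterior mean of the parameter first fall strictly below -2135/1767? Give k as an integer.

k = 6

obs 1: x=1 → posterior Normal(5/37, 40/37)
obs 2: x=-5/2 → posterior Normal(-5/28, 20/21)
obs 3: x=-5/2 → posterior Normal(-20/47, 40/47)
obs 4: x=0 → posterior Normal(-5/13, 10/13)
obs 5: x=-7 → posterior Normal(-55/57, 40/57)
obs 6: x=-7 → posterior Normal(-45/31, 20/31)
obs 7: x=-10 → posterior Normal(-140/67, 40/67)
obs 8: x=1/4 → posterior Normal(-185/96, 5/9)
obs 9: x=-7/4 → posterior Normal(-295/154, 40/77)
obs 10: x=3 → posterior Normal(-265/164, 20/41)
obs 11: x=9/4 → posterior Normal(-485/348, 40/87)
obs 12: x=-5 → posterior Normal(-585/368, 10/23)
obs 13: x=2 → posterior Normal(-545/388, 40/97)
obs 14: x=9 → posterior Normal(-365/408, 20/51)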